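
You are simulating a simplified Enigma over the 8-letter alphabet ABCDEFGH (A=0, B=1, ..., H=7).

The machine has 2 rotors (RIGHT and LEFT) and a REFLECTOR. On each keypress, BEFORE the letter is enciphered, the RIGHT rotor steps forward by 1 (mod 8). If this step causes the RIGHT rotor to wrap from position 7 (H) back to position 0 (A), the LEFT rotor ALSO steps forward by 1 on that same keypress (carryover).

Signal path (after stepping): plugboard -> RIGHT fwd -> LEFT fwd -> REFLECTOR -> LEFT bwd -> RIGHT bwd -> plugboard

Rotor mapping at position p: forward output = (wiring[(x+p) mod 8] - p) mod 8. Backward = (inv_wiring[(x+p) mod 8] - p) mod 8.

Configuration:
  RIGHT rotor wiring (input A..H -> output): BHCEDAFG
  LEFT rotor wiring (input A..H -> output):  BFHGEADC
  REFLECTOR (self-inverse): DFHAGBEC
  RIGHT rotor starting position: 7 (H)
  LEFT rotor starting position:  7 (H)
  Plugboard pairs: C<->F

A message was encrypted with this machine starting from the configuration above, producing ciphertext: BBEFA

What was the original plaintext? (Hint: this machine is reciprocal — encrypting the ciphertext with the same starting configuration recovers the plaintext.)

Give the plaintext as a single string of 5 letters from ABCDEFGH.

Answer: FHCCD

Derivation:
Char 1 ('B'): step: R->0, L->0 (L advanced); B->plug->B->R->H->L->C->refl->H->L'->C->R'->C->plug->F
Char 2 ('B'): step: R->1, L=0; B->plug->B->R->B->L->F->refl->B->L'->A->R'->H->plug->H
Char 3 ('E'): step: R->2, L=0; E->plug->E->R->D->L->G->refl->E->L'->E->R'->F->plug->C
Char 4 ('F'): step: R->3, L=0; F->plug->C->R->F->L->A->refl->D->L'->G->R'->F->plug->C
Char 5 ('A'): step: R->4, L=0; A->plug->A->R->H->L->C->refl->H->L'->C->R'->D->plug->D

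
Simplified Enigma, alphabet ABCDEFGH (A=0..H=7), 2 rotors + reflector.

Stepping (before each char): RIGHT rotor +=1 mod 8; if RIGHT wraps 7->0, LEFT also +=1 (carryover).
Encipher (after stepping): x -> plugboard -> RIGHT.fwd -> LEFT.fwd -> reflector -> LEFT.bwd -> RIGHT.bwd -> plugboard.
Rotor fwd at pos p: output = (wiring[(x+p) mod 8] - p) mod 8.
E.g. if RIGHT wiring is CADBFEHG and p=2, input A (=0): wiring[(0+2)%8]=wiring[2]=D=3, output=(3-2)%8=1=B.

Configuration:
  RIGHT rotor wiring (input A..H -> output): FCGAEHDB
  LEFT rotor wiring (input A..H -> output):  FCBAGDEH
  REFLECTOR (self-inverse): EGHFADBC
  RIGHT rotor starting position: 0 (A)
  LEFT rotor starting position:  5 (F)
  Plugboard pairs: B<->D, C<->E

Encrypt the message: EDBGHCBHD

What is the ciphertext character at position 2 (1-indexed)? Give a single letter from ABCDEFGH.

Char 1 ('E'): step: R->1, L=5; E->plug->C->R->H->L->B->refl->G->L'->A->R'->G->plug->G
Char 2 ('D'): step: R->2, L=5; D->plug->B->R->G->L->D->refl->F->L'->E->R'->A->plug->A

A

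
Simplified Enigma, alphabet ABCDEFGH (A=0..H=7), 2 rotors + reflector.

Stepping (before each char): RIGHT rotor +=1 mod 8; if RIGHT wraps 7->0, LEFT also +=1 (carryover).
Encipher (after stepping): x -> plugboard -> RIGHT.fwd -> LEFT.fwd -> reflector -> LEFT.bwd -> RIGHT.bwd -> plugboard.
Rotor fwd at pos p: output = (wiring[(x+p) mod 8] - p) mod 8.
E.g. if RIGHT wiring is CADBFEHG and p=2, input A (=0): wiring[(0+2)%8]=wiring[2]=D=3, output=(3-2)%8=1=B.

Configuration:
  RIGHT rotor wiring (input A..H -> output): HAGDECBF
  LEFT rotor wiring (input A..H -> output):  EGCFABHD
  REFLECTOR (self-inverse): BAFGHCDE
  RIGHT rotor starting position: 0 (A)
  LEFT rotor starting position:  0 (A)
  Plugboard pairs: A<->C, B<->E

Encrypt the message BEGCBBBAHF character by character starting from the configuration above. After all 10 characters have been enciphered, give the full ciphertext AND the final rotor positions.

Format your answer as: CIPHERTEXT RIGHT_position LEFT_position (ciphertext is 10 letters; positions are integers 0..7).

Char 1 ('B'): step: R->1, L=0; B->plug->E->R->B->L->G->refl->D->L'->H->R'->A->plug->C
Char 2 ('E'): step: R->2, L=0; E->plug->B->R->B->L->G->refl->D->L'->H->R'->E->plug->B
Char 3 ('G'): step: R->3, L=0; G->plug->G->R->F->L->B->refl->A->L'->E->R'->F->plug->F
Char 4 ('C'): step: R->4, L=0; C->plug->A->R->A->L->E->refl->H->L'->G->R'->B->plug->E
Char 5 ('B'): step: R->5, L=0; B->plug->E->R->D->L->F->refl->C->L'->C->R'->D->plug->D
Char 6 ('B'): step: R->6, L=0; B->plug->E->R->A->L->E->refl->H->L'->G->R'->G->plug->G
Char 7 ('B'): step: R->7, L=0; B->plug->E->R->E->L->A->refl->B->L'->F->R'->F->plug->F
Char 8 ('A'): step: R->0, L->1 (L advanced); A->plug->C->R->G->L->C->refl->F->L'->A->R'->B->plug->E
Char 9 ('H'): step: R->1, L=1; H->plug->H->R->G->L->C->refl->F->L'->A->R'->F->plug->F
Char 10 ('F'): step: R->2, L=1; F->plug->F->R->D->L->H->refl->E->L'->C->R'->C->plug->A
Final: ciphertext=CBFEDGFEFA, RIGHT=2, LEFT=1

Answer: CBFEDGFEFA 2 1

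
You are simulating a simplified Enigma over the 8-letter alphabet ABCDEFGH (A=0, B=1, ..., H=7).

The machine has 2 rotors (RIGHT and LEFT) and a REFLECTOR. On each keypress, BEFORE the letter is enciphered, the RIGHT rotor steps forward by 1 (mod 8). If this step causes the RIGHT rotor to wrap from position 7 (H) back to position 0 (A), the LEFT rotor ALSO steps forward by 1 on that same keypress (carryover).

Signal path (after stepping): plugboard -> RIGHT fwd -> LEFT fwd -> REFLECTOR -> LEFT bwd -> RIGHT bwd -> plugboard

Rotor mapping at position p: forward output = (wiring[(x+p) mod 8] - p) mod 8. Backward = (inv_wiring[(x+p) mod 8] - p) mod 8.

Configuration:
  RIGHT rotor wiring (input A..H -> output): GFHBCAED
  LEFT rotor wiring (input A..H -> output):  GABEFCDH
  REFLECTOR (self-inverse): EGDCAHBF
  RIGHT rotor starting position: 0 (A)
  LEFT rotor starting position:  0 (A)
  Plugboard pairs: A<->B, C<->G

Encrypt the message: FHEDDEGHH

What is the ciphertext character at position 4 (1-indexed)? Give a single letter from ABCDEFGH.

Char 1 ('F'): step: R->1, L=0; F->plug->F->R->D->L->E->refl->A->L'->B->R'->D->plug->D
Char 2 ('H'): step: R->2, L=0; H->plug->H->R->D->L->E->refl->A->L'->B->R'->F->plug->F
Char 3 ('E'): step: R->3, L=0; E->plug->E->R->A->L->G->refl->B->L'->C->R'->G->plug->C
Char 4 ('D'): step: R->4, L=0; D->plug->D->R->H->L->H->refl->F->L'->E->R'->B->plug->A

A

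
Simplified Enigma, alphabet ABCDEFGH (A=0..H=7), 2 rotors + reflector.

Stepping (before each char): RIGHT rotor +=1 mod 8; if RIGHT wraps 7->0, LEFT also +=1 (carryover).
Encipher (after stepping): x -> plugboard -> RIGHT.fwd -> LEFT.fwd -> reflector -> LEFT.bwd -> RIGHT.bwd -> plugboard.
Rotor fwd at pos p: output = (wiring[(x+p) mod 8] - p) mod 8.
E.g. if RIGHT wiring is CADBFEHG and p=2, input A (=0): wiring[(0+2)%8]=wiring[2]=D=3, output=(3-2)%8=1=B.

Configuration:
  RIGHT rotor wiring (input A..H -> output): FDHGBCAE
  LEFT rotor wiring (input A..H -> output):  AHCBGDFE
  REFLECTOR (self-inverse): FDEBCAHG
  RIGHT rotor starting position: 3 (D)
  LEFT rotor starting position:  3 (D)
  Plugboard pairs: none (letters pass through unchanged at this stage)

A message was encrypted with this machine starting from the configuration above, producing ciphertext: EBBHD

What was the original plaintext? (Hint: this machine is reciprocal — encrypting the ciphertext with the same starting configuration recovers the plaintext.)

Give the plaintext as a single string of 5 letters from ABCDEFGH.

Char 1 ('E'): step: R->4, L=3; E->plug->E->R->B->L->D->refl->B->L'->E->R'->C->plug->C
Char 2 ('B'): step: R->5, L=3; B->plug->B->R->D->L->C->refl->E->L'->G->R'->E->plug->E
Char 3 ('B'): step: R->6, L=3; B->plug->B->R->G->L->E->refl->C->L'->D->R'->G->plug->G
Char 4 ('H'): step: R->7, L=3; H->plug->H->R->B->L->D->refl->B->L'->E->R'->C->plug->C
Char 5 ('D'): step: R->0, L->4 (L advanced); D->plug->D->R->G->L->G->refl->H->L'->B->R'->E->plug->E

Answer: CEGCE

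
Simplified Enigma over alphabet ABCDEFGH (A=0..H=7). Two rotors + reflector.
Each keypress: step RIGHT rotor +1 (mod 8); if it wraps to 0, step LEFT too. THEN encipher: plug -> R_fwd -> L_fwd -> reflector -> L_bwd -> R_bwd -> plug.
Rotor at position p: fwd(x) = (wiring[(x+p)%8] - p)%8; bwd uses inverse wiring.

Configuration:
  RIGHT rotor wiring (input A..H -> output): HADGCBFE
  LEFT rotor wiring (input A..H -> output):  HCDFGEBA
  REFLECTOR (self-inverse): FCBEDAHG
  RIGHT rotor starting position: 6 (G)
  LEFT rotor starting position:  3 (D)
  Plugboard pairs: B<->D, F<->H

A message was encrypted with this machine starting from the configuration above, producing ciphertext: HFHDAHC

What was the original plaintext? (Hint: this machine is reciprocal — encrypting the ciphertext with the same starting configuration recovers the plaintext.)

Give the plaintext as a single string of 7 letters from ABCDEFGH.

Answer: FCGEHED

Derivation:
Char 1 ('H'): step: R->7, L=3; H->plug->F->R->D->L->G->refl->H->L'->G->R'->H->plug->F
Char 2 ('F'): step: R->0, L->4 (L advanced); F->plug->H->R->E->L->D->refl->E->L'->D->R'->C->plug->C
Char 3 ('H'): step: R->1, L=4; H->plug->F->R->E->L->D->refl->E->L'->D->R'->G->plug->G
Char 4 ('D'): step: R->2, L=4; D->plug->B->R->E->L->D->refl->E->L'->D->R'->E->plug->E
Char 5 ('A'): step: R->3, L=4; A->plug->A->R->D->L->E->refl->D->L'->E->R'->F->plug->H
Char 6 ('H'): step: R->4, L=4; H->plug->F->R->E->L->D->refl->E->L'->D->R'->E->plug->E
Char 7 ('C'): step: R->5, L=4; C->plug->C->R->H->L->B->refl->C->L'->A->R'->B->plug->D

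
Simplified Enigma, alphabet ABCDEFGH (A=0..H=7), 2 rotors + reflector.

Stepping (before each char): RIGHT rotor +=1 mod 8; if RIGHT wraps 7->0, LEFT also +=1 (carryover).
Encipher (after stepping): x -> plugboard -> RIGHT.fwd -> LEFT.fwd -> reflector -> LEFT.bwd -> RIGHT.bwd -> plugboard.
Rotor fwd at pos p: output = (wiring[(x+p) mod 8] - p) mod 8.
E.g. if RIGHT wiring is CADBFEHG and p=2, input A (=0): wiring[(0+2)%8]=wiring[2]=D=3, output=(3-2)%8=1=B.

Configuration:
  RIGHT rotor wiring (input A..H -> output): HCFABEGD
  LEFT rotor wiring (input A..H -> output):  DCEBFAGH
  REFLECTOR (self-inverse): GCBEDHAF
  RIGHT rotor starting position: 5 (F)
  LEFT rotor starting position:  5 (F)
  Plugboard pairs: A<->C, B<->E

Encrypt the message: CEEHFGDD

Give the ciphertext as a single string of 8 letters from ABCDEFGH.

Char 1 ('C'): step: R->6, L=5; C->plug->A->R->A->L->D->refl->E->L'->G->R'->H->plug->H
Char 2 ('E'): step: R->7, L=5; E->plug->B->R->A->L->D->refl->E->L'->G->R'->D->plug->D
Char 3 ('E'): step: R->0, L->6 (L advanced); E->plug->B->R->C->L->F->refl->H->L'->G->R'->G->plug->G
Char 4 ('H'): step: R->1, L=6; H->plug->H->R->G->L->H->refl->F->L'->C->R'->G->plug->G
Char 5 ('F'): step: R->2, L=6; F->plug->F->R->B->L->B->refl->C->L'->H->R'->C->plug->A
Char 6 ('G'): step: R->3, L=6; G->plug->G->R->H->L->C->refl->B->L'->B->R'->C->plug->A
Char 7 ('D'): step: R->4, L=6; D->plug->D->R->H->L->C->refl->B->L'->B->R'->G->plug->G
Char 8 ('D'): step: R->5, L=6; D->plug->D->R->C->L->F->refl->H->L'->G->R'->C->plug->A

Answer: HDGGAAGA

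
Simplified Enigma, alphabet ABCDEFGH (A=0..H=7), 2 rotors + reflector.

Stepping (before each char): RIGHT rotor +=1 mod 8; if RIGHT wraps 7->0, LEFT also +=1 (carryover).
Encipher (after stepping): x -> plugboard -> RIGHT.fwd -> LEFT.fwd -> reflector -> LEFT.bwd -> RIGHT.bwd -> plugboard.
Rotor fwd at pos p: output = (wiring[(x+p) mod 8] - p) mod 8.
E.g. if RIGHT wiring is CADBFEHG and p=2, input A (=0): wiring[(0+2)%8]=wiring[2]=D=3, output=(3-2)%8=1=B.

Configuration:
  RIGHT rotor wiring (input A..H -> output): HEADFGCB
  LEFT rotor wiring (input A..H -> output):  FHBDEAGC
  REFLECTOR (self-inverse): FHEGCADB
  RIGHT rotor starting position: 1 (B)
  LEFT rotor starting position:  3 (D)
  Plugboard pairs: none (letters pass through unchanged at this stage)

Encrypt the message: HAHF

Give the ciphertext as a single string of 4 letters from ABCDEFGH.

Char 1 ('H'): step: R->2, L=3; H->plug->H->R->C->L->F->refl->A->L'->A->R'->E->plug->E
Char 2 ('A'): step: R->3, L=3; A->plug->A->R->A->L->A->refl->F->L'->C->R'->B->plug->B
Char 3 ('H'): step: R->4, L=3; H->plug->H->R->H->L->G->refl->D->L'->D->R'->E->plug->E
Char 4 ('F'): step: R->5, L=3; F->plug->F->R->D->L->D->refl->G->L'->H->R'->E->plug->E

Answer: EBEE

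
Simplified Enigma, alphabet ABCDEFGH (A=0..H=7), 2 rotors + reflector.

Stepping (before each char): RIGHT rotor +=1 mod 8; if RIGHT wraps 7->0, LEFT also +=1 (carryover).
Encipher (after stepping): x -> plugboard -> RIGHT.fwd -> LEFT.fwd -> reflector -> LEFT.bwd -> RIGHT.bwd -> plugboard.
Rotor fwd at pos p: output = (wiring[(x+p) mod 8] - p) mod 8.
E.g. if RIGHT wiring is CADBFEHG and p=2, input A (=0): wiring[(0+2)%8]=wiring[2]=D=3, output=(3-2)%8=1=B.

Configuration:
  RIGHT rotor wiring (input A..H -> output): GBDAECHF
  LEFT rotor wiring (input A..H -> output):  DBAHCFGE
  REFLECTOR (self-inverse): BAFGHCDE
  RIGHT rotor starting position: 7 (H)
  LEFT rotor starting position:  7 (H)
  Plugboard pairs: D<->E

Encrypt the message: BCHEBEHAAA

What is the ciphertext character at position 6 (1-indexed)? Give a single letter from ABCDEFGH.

Char 1 ('B'): step: R->0, L->0 (L advanced); B->plug->B->R->B->L->B->refl->A->L'->C->R'->F->plug->F
Char 2 ('C'): step: R->1, L=0; C->plug->C->R->H->L->E->refl->H->L'->D->R'->D->plug->E
Char 3 ('H'): step: R->2, L=0; H->plug->H->R->H->L->E->refl->H->L'->D->R'->F->plug->F
Char 4 ('E'): step: R->3, L=0; E->plug->D->R->E->L->C->refl->F->L'->F->R'->A->plug->A
Char 5 ('B'): step: R->4, L=0; B->plug->B->R->G->L->G->refl->D->L'->A->R'->A->plug->A
Char 6 ('E'): step: R->5, L=0; E->plug->D->R->B->L->B->refl->A->L'->C->R'->B->plug->B

B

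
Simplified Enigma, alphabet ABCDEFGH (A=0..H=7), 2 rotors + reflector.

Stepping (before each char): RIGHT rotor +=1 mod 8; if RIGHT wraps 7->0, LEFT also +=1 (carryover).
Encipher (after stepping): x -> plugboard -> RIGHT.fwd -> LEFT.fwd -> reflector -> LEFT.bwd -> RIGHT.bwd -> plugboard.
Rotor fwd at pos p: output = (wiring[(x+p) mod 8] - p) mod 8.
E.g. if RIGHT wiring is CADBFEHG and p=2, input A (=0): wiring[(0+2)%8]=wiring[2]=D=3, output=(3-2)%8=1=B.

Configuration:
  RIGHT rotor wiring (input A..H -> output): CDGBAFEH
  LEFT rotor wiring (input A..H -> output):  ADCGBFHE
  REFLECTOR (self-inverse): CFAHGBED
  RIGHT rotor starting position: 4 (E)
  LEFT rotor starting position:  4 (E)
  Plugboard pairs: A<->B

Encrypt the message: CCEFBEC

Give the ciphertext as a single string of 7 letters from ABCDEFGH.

Answer: DBHCFDH

Derivation:
Char 1 ('C'): step: R->5, L=4; C->plug->C->R->C->L->D->refl->H->L'->F->R'->D->plug->D
Char 2 ('C'): step: R->6, L=4; C->plug->C->R->E->L->E->refl->G->L'->G->R'->A->plug->B
Char 3 ('E'): step: R->7, L=4; E->plug->E->R->C->L->D->refl->H->L'->F->R'->H->plug->H
Char 4 ('F'): step: R->0, L->5 (L advanced); F->plug->F->R->F->L->F->refl->B->L'->G->R'->C->plug->C
Char 5 ('B'): step: R->1, L=5; B->plug->A->R->C->L->H->refl->D->L'->D->R'->F->plug->F
Char 6 ('E'): step: R->2, L=5; E->plug->E->R->C->L->H->refl->D->L'->D->R'->D->plug->D
Char 7 ('C'): step: R->3, L=5; C->plug->C->R->C->L->H->refl->D->L'->D->R'->H->plug->H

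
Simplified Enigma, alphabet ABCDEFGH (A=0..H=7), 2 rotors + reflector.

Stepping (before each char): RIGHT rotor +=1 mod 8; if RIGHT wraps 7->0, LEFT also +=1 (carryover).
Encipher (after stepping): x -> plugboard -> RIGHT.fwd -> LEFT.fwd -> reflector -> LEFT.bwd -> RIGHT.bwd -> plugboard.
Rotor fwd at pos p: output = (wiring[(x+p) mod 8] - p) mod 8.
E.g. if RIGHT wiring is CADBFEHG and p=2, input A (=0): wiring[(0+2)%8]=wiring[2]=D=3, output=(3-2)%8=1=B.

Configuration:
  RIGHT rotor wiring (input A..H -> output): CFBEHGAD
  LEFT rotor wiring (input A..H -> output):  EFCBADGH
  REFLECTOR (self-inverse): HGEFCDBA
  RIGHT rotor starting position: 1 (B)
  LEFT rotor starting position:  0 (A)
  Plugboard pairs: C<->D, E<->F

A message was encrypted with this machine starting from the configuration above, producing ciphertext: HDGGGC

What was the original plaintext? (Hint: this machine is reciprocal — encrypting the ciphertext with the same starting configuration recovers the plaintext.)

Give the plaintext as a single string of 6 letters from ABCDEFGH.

Char 1 ('H'): step: R->2, L=0; H->plug->H->R->D->L->B->refl->G->L'->G->R'->E->plug->F
Char 2 ('D'): step: R->3, L=0; D->plug->C->R->D->L->B->refl->G->L'->G->R'->H->plug->H
Char 3 ('G'): step: R->4, L=0; G->plug->G->R->F->L->D->refl->F->L'->B->R'->F->plug->E
Char 4 ('G'): step: R->5, L=0; G->plug->G->R->H->L->H->refl->A->L'->E->R'->F->plug->E
Char 5 ('G'): step: R->6, L=0; G->plug->G->R->B->L->F->refl->D->L'->F->R'->B->plug->B
Char 6 ('C'): step: R->7, L=0; C->plug->D->R->C->L->C->refl->E->L'->A->R'->F->plug->E

Answer: FHEEBE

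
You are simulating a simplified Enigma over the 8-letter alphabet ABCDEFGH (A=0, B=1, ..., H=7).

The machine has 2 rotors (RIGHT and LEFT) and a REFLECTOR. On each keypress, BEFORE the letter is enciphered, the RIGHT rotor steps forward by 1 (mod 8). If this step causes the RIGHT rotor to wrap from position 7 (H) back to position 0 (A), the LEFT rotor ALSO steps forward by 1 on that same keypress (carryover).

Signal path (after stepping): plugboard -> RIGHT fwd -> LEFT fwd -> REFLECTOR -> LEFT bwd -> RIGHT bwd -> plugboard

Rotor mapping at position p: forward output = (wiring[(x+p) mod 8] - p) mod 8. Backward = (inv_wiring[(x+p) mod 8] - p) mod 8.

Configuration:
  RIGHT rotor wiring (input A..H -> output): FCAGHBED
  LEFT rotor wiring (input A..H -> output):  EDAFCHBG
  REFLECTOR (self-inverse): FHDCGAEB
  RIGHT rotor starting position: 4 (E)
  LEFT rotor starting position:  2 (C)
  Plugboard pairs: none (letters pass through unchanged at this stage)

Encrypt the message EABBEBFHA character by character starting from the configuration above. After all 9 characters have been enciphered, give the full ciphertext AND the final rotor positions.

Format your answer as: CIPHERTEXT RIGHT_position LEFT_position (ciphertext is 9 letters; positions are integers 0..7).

Char 1 ('E'): step: R->5, L=2; E->plug->E->R->F->L->E->refl->G->L'->A->R'->D->plug->D
Char 2 ('A'): step: R->6, L=2; A->plug->A->R->G->L->C->refl->D->L'->B->R'->G->plug->G
Char 3 ('B'): step: R->7, L=2; B->plug->B->R->G->L->C->refl->D->L'->B->R'->D->plug->D
Char 4 ('B'): step: R->0, L->3 (L advanced); B->plug->B->R->C->L->E->refl->G->L'->D->R'->H->plug->H
Char 5 ('E'): step: R->1, L=3; E->plug->E->R->A->L->C->refl->D->L'->E->R'->H->plug->H
Char 6 ('B'): step: R->2, L=3; B->plug->B->R->E->L->D->refl->C->L'->A->R'->H->plug->H
Char 7 ('F'): step: R->3, L=3; F->plug->F->R->C->L->E->refl->G->L'->D->R'->A->plug->A
Char 8 ('H'): step: R->4, L=3; H->plug->H->R->C->L->E->refl->G->L'->D->R'->A->plug->A
Char 9 ('A'): step: R->5, L=3; A->plug->A->R->E->L->D->refl->C->L'->A->R'->D->plug->D
Final: ciphertext=DGDHHHAAD, RIGHT=5, LEFT=3

Answer: DGDHHHAAD 5 3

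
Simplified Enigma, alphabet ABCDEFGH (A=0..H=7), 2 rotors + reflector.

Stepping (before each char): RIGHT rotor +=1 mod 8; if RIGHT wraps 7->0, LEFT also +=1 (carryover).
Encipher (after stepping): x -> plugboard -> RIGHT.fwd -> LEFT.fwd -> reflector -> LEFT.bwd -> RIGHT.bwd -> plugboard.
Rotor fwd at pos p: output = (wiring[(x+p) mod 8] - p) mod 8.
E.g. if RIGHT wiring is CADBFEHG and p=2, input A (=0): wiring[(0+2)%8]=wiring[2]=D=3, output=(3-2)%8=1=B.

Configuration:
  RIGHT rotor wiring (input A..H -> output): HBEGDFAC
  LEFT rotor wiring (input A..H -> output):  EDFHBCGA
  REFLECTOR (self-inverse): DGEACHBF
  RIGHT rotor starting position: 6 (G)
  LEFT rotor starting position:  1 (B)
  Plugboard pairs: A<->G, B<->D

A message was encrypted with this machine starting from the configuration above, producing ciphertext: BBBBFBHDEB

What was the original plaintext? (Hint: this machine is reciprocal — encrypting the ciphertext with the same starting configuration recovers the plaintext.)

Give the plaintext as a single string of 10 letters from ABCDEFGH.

Answer: ACAFACEEBE

Derivation:
Char 1 ('B'): step: R->7, L=1; B->plug->D->R->F->L->F->refl->H->L'->G->R'->G->plug->A
Char 2 ('B'): step: R->0, L->2 (L advanced); B->plug->D->R->G->L->C->refl->E->L'->E->R'->C->plug->C
Char 3 ('B'): step: R->1, L=2; B->plug->D->R->C->L->H->refl->F->L'->B->R'->G->plug->A
Char 4 ('B'): step: R->2, L=2; B->plug->D->R->D->L->A->refl->D->L'->A->R'->F->plug->F
Char 5 ('F'): step: R->3, L=2; F->plug->F->R->E->L->E->refl->C->L'->G->R'->G->plug->A
Char 6 ('B'): step: R->4, L=2; B->plug->D->R->G->L->C->refl->E->L'->E->R'->C->plug->C
Char 7 ('H'): step: R->5, L=2; H->plug->H->R->G->L->C->refl->E->L'->E->R'->E->plug->E
Char 8 ('D'): step: R->6, L=2; D->plug->B->R->E->L->E->refl->C->L'->G->R'->E->plug->E
Char 9 ('E'): step: R->7, L=2; E->plug->E->R->H->L->B->refl->G->L'->F->R'->D->plug->B
Char 10 ('B'): step: R->0, L->3 (L advanced); B->plug->D->R->G->L->A->refl->D->L'->D->R'->E->plug->E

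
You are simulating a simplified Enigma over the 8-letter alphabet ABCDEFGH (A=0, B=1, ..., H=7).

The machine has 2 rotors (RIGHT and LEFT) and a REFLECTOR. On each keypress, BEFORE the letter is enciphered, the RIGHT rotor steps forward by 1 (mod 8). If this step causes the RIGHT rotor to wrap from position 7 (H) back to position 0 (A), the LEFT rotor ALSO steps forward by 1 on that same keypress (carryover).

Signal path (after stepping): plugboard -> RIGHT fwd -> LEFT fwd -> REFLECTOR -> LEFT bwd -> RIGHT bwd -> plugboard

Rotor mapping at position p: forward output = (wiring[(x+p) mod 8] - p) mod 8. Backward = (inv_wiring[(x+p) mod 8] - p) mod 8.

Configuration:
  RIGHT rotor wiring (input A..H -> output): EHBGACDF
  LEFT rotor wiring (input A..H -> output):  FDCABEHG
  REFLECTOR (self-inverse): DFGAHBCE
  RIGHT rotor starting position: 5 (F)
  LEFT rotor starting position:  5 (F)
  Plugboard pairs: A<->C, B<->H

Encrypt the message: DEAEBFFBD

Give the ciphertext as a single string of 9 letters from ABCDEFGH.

Answer: BADCCBEAA

Derivation:
Char 1 ('D'): step: R->6, L=5; D->plug->D->R->B->L->C->refl->G->L'->E->R'->H->plug->B
Char 2 ('E'): step: R->7, L=5; E->plug->E->R->H->L->E->refl->H->L'->A->R'->C->plug->A
Char 3 ('A'): step: R->0, L->6 (L advanced); A->plug->C->R->B->L->A->refl->D->L'->G->R'->D->plug->D
Char 4 ('E'): step: R->1, L=6; E->plug->E->R->B->L->A->refl->D->L'->G->R'->A->plug->C
Char 5 ('B'): step: R->2, L=6; B->plug->H->R->F->L->C->refl->G->L'->H->R'->A->plug->C
Char 6 ('F'): step: R->3, L=6; F->plug->F->R->B->L->A->refl->D->L'->G->R'->H->plug->B
Char 7 ('F'): step: R->4, L=6; F->plug->F->R->D->L->F->refl->B->L'->A->R'->E->plug->E
Char 8 ('B'): step: R->5, L=6; B->plug->H->R->D->L->F->refl->B->L'->A->R'->C->plug->A
Char 9 ('D'): step: R->6, L=6; D->plug->D->R->B->L->A->refl->D->L'->G->R'->C->plug->A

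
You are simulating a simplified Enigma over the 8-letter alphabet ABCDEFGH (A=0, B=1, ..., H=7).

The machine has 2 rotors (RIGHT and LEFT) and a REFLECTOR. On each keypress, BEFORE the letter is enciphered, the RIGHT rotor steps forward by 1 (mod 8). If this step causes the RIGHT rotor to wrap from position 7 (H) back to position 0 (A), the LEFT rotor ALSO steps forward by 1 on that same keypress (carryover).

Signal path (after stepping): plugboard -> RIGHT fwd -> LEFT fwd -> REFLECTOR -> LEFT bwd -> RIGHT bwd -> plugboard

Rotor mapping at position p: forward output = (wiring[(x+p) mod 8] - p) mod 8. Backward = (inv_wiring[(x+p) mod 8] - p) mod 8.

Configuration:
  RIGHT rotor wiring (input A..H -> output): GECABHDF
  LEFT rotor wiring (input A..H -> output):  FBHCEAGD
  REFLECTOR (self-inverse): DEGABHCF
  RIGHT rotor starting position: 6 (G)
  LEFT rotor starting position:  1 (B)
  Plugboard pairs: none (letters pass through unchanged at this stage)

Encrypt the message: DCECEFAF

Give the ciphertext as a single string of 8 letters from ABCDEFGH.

Char 1 ('D'): step: R->7, L=1; D->plug->D->R->D->L->D->refl->A->L'->A->R'->G->plug->G
Char 2 ('C'): step: R->0, L->2 (L advanced); C->plug->C->R->C->L->C->refl->G->L'->D->R'->G->plug->G
Char 3 ('E'): step: R->1, L=2; E->plug->E->R->G->L->D->refl->A->L'->B->R'->B->plug->B
Char 4 ('C'): step: R->2, L=2; C->plug->C->R->H->L->H->refl->F->L'->A->R'->A->plug->A
Char 5 ('E'): step: R->3, L=2; E->plug->E->R->C->L->C->refl->G->L'->D->R'->F->plug->F
Char 6 ('F'): step: R->4, L=2; F->plug->F->R->A->L->F->refl->H->L'->H->R'->C->plug->C
Char 7 ('A'): step: R->5, L=2; A->plug->A->R->C->L->C->refl->G->L'->D->R'->G->plug->G
Char 8 ('F'): step: R->6, L=2; F->plug->F->R->C->L->C->refl->G->L'->D->R'->G->plug->G

Answer: GGBAFCGG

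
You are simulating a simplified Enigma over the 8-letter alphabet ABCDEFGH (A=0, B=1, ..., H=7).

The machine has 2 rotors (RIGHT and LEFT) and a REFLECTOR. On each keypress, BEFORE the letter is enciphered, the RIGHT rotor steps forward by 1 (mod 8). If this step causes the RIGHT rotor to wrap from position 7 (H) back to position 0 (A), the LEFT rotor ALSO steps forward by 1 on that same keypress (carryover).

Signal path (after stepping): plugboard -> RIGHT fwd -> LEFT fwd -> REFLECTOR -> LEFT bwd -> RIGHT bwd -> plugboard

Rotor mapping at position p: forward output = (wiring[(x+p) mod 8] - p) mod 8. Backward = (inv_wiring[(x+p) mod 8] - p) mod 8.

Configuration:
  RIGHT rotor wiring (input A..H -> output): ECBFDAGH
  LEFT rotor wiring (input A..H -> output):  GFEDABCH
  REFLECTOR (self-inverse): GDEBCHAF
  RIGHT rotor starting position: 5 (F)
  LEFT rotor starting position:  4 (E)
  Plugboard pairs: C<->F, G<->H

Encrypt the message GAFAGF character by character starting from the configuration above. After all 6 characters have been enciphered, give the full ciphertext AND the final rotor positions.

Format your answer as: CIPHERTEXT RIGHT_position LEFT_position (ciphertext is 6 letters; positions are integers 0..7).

Char 1 ('G'): step: R->6, L=4; G->plug->H->R->C->L->G->refl->A->L'->G->R'->C->plug->F
Char 2 ('A'): step: R->7, L=4; A->plug->A->R->A->L->E->refl->C->L'->E->R'->F->plug->C
Char 3 ('F'): step: R->0, L->5 (L advanced); F->plug->C->R->B->L->F->refl->H->L'->F->R'->D->plug->D
Char 4 ('A'): step: R->1, L=5; A->plug->A->R->B->L->F->refl->H->L'->F->R'->F->plug->C
Char 5 ('G'): step: R->2, L=5; G->plug->H->R->A->L->E->refl->C->L'->C->R'->G->plug->H
Char 6 ('F'): step: R->3, L=5; F->plug->C->R->F->L->H->refl->F->L'->B->R'->F->plug->C
Final: ciphertext=FCDCHC, RIGHT=3, LEFT=5

Answer: FCDCHC 3 5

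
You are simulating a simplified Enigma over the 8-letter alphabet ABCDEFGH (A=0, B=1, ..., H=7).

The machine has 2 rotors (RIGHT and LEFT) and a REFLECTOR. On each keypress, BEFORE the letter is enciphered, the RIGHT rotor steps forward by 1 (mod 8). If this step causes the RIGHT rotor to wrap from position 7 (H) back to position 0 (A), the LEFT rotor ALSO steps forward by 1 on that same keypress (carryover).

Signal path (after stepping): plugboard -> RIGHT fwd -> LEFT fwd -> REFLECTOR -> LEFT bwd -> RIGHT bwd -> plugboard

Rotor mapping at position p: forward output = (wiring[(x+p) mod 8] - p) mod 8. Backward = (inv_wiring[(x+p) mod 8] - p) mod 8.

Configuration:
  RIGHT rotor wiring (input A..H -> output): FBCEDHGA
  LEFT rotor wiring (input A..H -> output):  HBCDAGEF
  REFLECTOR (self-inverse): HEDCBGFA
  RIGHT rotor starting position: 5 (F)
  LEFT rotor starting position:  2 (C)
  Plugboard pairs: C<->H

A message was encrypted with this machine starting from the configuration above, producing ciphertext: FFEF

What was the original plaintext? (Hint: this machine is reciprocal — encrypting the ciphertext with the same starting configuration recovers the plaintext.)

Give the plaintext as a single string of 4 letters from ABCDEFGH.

Answer: BEAH

Derivation:
Char 1 ('F'): step: R->6, L=2; F->plug->F->R->G->L->F->refl->G->L'->C->R'->B->plug->B
Char 2 ('F'): step: R->7, L=2; F->plug->F->R->E->L->C->refl->D->L'->F->R'->E->plug->E
Char 3 ('E'): step: R->0, L->3 (L advanced); E->plug->E->R->D->L->B->refl->E->L'->F->R'->A->plug->A
Char 4 ('F'): step: R->1, L=3; F->plug->F->R->F->L->E->refl->B->L'->D->R'->C->plug->H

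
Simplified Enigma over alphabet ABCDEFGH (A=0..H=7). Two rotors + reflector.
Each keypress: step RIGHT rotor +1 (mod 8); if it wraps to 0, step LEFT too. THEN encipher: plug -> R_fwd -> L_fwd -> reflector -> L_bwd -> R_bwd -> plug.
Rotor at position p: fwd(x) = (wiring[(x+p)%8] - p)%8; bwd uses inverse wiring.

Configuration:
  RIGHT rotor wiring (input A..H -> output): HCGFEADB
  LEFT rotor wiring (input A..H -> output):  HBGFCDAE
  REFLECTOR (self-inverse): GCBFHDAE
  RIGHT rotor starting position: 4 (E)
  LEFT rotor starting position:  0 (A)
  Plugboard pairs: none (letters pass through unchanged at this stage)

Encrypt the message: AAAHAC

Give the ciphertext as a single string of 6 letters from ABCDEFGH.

Answer: EBECHG

Derivation:
Char 1 ('A'): step: R->5, L=0; A->plug->A->R->D->L->F->refl->D->L'->F->R'->E->plug->E
Char 2 ('A'): step: R->6, L=0; A->plug->A->R->F->L->D->refl->F->L'->D->R'->B->plug->B
Char 3 ('A'): step: R->7, L=0; A->plug->A->R->C->L->G->refl->A->L'->G->R'->E->plug->E
Char 4 ('H'): step: R->0, L->1 (L advanced); H->plug->H->R->B->L->F->refl->D->L'->G->R'->C->plug->C
Char 5 ('A'): step: R->1, L=1; A->plug->A->R->B->L->F->refl->D->L'->G->R'->H->plug->H
Char 6 ('C'): step: R->2, L=1; C->plug->C->R->C->L->E->refl->H->L'->F->R'->G->plug->G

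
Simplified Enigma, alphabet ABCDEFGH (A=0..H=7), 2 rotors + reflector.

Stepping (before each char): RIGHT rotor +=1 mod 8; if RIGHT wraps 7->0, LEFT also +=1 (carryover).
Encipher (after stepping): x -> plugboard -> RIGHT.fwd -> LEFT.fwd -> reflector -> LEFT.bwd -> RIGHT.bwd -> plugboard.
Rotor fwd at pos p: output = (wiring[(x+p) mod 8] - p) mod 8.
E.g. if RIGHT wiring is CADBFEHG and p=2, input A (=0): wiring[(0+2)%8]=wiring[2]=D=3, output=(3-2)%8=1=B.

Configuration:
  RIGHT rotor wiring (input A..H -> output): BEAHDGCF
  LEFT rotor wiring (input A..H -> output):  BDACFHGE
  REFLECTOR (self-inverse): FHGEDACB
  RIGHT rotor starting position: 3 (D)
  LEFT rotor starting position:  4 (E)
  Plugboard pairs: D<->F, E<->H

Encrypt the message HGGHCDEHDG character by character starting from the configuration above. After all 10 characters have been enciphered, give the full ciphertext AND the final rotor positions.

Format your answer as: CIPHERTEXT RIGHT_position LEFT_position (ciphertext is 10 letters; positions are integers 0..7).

Char 1 ('H'): step: R->4, L=4; H->plug->E->R->F->L->H->refl->B->L'->A->R'->F->plug->D
Char 2 ('G'): step: R->5, L=4; G->plug->G->R->C->L->C->refl->G->L'->H->R'->E->plug->H
Char 3 ('G'): step: R->6, L=4; G->plug->G->R->F->L->H->refl->B->L'->A->R'->H->plug->E
Char 4 ('H'): step: R->7, L=4; H->plug->E->R->A->L->B->refl->H->L'->F->R'->C->plug->C
Char 5 ('C'): step: R->0, L->5 (L advanced); C->plug->C->R->A->L->C->refl->G->L'->E->R'->B->plug->B
Char 6 ('D'): step: R->1, L=5; D->plug->F->R->B->L->B->refl->H->L'->C->R'->D->plug->F
Char 7 ('E'): step: R->2, L=5; E->plug->H->R->C->L->H->refl->B->L'->B->R'->C->plug->C
Char 8 ('H'): step: R->3, L=5; H->plug->E->R->C->L->H->refl->B->L'->B->R'->G->plug->G
Char 9 ('D'): step: R->4, L=5; D->plug->F->R->A->L->C->refl->G->L'->E->R'->G->plug->G
Char 10 ('G'): step: R->5, L=5; G->plug->G->R->C->L->H->refl->B->L'->B->R'->A->plug->A
Final: ciphertext=DHECBFCGGA, RIGHT=5, LEFT=5

Answer: DHECBFCGGA 5 5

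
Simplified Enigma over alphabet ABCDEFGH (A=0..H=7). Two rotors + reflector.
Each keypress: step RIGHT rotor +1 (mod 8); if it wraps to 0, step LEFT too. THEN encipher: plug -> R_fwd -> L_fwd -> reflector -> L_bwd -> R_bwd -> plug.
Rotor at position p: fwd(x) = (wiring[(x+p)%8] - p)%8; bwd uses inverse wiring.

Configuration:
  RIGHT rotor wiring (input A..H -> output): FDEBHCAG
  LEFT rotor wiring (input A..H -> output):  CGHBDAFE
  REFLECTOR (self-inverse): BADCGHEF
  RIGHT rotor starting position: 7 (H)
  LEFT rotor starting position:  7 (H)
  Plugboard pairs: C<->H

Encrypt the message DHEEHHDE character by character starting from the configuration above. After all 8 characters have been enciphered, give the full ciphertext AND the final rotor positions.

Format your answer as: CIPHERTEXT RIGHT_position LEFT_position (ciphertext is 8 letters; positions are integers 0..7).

Char 1 ('D'): step: R->0, L->0 (L advanced); D->plug->D->R->B->L->G->refl->E->L'->H->R'->E->plug->E
Char 2 ('H'): step: R->1, L=0; H->plug->C->R->A->L->C->refl->D->L'->E->R'->H->plug->C
Char 3 ('E'): step: R->2, L=0; E->plug->E->R->G->L->F->refl->H->L'->C->R'->A->plug->A
Char 4 ('E'): step: R->3, L=0; E->plug->E->R->D->L->B->refl->A->L'->F->R'->D->plug->D
Char 5 ('H'): step: R->4, L=0; H->plug->C->R->E->L->D->refl->C->L'->A->R'->G->plug->G
Char 6 ('H'): step: R->5, L=0; H->plug->C->R->B->L->G->refl->E->L'->H->R'->F->plug->F
Char 7 ('D'): step: R->6, L=0; D->plug->D->R->F->L->A->refl->B->L'->D->R'->F->plug->F
Char 8 ('E'): step: R->7, L=0; E->plug->E->R->C->L->H->refl->F->L'->G->R'->B->plug->B
Final: ciphertext=ECADGFFB, RIGHT=7, LEFT=0

Answer: ECADGFFB 7 0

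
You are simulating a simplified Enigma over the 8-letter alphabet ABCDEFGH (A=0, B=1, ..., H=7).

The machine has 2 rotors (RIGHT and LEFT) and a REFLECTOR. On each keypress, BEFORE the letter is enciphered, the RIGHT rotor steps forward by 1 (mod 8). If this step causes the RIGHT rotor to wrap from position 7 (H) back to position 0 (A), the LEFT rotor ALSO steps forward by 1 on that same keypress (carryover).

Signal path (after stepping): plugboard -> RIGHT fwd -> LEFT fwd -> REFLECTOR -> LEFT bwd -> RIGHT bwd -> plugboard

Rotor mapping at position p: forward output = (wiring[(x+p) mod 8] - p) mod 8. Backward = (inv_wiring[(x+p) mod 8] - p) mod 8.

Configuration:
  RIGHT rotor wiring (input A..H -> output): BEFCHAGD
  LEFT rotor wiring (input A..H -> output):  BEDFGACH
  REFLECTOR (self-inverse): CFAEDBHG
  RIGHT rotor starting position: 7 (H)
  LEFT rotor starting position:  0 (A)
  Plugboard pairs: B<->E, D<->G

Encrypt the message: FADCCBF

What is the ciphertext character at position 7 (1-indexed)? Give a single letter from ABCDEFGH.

Char 1 ('F'): step: R->0, L->1 (L advanced); F->plug->F->R->A->L->D->refl->E->L'->C->R'->D->plug->G
Char 2 ('A'): step: R->1, L=1; A->plug->A->R->D->L->F->refl->B->L'->F->R'->F->plug->F
Char 3 ('D'): step: R->2, L=1; D->plug->G->R->H->L->A->refl->C->L'->B->R'->F->plug->F
Char 4 ('C'): step: R->3, L=1; C->plug->C->R->F->L->B->refl->F->L'->D->R'->D->plug->G
Char 5 ('C'): step: R->4, L=1; C->plug->C->R->C->L->E->refl->D->L'->A->R'->F->plug->F
Char 6 ('B'): step: R->5, L=1; B->plug->E->R->H->L->A->refl->C->L'->B->R'->B->plug->E
Char 7 ('F'): step: R->6, L=1; F->plug->F->R->E->L->H->refl->G->L'->G->R'->D->plug->G

G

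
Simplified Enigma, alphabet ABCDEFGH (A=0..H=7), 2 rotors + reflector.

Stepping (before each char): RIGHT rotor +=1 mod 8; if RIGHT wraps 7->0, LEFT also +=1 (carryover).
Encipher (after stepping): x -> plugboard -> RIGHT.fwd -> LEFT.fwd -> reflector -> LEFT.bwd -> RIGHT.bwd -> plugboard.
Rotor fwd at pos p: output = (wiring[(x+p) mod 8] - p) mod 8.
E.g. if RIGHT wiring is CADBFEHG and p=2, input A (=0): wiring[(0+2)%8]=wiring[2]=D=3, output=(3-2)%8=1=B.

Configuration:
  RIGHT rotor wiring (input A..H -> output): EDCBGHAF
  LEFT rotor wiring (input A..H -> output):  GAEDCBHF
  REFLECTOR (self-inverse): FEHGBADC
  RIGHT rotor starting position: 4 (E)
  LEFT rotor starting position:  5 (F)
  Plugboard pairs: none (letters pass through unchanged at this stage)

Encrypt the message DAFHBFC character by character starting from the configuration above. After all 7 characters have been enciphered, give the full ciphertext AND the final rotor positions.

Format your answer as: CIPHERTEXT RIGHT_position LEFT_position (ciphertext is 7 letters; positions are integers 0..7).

Answer: ABECHHH 3 6

Derivation:
Char 1 ('D'): step: R->5, L=5; D->plug->D->R->H->L->F->refl->A->L'->C->R'->A->plug->A
Char 2 ('A'): step: R->6, L=5; A->plug->A->R->C->L->A->refl->F->L'->H->R'->B->plug->B
Char 3 ('F'): step: R->7, L=5; F->plug->F->R->H->L->F->refl->A->L'->C->R'->E->plug->E
Char 4 ('H'): step: R->0, L->6 (L advanced); H->plug->H->R->F->L->F->refl->A->L'->C->R'->C->plug->C
Char 5 ('B'): step: R->1, L=6; B->plug->B->R->B->L->H->refl->C->L'->D->R'->H->plug->H
Char 6 ('F'): step: R->2, L=6; F->plug->F->R->D->L->C->refl->H->L'->B->R'->H->plug->H
Char 7 ('C'): step: R->3, L=6; C->plug->C->R->E->L->G->refl->D->L'->H->R'->H->plug->H
Final: ciphertext=ABECHHH, RIGHT=3, LEFT=6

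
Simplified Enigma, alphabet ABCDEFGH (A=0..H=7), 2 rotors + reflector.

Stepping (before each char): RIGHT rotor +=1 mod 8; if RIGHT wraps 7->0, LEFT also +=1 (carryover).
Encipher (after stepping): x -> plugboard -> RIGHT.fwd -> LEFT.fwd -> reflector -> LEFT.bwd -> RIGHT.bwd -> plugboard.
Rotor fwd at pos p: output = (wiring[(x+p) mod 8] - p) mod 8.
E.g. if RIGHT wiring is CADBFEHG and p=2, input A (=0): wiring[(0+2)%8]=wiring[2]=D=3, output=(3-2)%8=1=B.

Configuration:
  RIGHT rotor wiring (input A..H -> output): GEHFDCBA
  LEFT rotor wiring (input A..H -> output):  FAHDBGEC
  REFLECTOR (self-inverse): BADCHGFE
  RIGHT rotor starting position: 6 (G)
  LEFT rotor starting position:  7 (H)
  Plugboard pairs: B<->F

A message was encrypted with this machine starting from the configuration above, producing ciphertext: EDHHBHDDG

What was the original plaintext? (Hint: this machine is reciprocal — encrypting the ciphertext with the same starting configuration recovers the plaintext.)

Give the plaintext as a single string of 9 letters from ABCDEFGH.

Char 1 ('E'): step: R->7, L=7; E->plug->E->R->G->L->H->refl->E->L'->E->R'->F->plug->B
Char 2 ('D'): step: R->0, L->0 (L advanced); D->plug->D->R->F->L->G->refl->F->L'->A->R'->H->plug->H
Char 3 ('H'): step: R->1, L=0; H->plug->H->R->F->L->G->refl->F->L'->A->R'->F->plug->B
Char 4 ('H'): step: R->2, L=0; H->plug->H->R->C->L->H->refl->E->L'->G->R'->F->plug->B
Char 5 ('B'): step: R->3, L=0; B->plug->F->R->D->L->D->refl->C->L'->H->R'->C->plug->C
Char 6 ('H'): step: R->4, L=0; H->plug->H->R->B->L->A->refl->B->L'->E->R'->D->plug->D
Char 7 ('D'): step: R->5, L=0; D->plug->D->R->B->L->A->refl->B->L'->E->R'->B->plug->F
Char 8 ('D'): step: R->6, L=0; D->plug->D->R->G->L->E->refl->H->L'->C->R'->B->plug->F
Char 9 ('G'): step: R->7, L=0; G->plug->G->R->D->L->D->refl->C->L'->H->R'->B->plug->F

Answer: BHBBCDFFF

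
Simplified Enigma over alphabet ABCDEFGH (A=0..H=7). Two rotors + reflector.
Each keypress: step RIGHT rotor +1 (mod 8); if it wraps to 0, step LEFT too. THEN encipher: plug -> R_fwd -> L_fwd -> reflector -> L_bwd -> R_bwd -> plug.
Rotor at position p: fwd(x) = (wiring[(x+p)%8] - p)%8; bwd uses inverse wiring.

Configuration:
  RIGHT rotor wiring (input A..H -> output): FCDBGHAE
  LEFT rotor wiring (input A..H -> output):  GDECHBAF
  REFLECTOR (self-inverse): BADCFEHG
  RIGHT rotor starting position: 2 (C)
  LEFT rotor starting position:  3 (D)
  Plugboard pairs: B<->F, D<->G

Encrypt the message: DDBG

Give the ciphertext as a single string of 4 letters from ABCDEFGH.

Answer: ABCE

Derivation:
Char 1 ('D'): step: R->3, L=3; D->plug->G->R->H->L->B->refl->A->L'->G->R'->A->plug->A
Char 2 ('D'): step: R->4, L=3; D->plug->G->R->H->L->B->refl->A->L'->G->R'->F->plug->B
Char 3 ('B'): step: R->5, L=3; B->plug->F->R->G->L->A->refl->B->L'->H->R'->C->plug->C
Char 4 ('G'): step: R->6, L=3; G->plug->D->R->E->L->C->refl->D->L'->F->R'->E->plug->E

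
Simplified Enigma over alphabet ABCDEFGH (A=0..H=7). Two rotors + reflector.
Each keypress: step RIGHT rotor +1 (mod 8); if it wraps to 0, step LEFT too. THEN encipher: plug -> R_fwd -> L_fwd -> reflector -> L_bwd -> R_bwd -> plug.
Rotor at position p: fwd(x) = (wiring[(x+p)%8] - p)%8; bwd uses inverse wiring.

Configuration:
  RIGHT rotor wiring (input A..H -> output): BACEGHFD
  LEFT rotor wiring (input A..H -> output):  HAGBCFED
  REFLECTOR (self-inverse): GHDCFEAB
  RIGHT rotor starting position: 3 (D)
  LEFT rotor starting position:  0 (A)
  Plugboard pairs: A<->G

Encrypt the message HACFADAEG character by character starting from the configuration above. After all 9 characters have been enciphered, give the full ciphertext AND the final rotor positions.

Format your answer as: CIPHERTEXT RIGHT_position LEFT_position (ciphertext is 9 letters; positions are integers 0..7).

Answer: BDAGEEBBD 4 1

Derivation:
Char 1 ('H'): step: R->4, L=0; H->plug->H->R->A->L->H->refl->B->L'->D->R'->B->plug->B
Char 2 ('A'): step: R->5, L=0; A->plug->G->R->H->L->D->refl->C->L'->E->R'->D->plug->D
Char 3 ('C'): step: R->6, L=0; C->plug->C->R->D->L->B->refl->H->L'->A->R'->G->plug->A
Char 4 ('F'): step: R->7, L=0; F->plug->F->R->H->L->D->refl->C->L'->E->R'->A->plug->G
Char 5 ('A'): step: R->0, L->1 (L advanced); A->plug->G->R->F->L->D->refl->C->L'->G->R'->E->plug->E
Char 6 ('D'): step: R->1, L=1; D->plug->D->R->F->L->D->refl->C->L'->G->R'->E->plug->E
Char 7 ('A'): step: R->2, L=1; A->plug->G->R->H->L->G->refl->A->L'->C->R'->B->plug->B
Char 8 ('E'): step: R->3, L=1; E->plug->E->R->A->L->H->refl->B->L'->D->R'->B->plug->B
Char 9 ('G'): step: R->4, L=1; G->plug->A->R->C->L->A->refl->G->L'->H->R'->D->plug->D
Final: ciphertext=BDAGEEBBD, RIGHT=4, LEFT=1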